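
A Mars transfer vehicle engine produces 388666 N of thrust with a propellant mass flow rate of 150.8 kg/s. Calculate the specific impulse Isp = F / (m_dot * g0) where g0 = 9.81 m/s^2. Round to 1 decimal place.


Step 1: m_dot * g0 = 150.8 * 9.81 = 1479.35
Step 2: Isp = 388666 / 1479.35 = 262.7 s

262.7


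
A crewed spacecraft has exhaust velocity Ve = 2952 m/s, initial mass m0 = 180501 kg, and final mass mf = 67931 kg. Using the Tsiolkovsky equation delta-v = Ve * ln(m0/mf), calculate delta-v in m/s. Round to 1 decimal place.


Step 1: Mass ratio m0/mf = 180501 / 67931 = 2.657123
Step 2: ln(2.657123) = 0.977244
Step 3: delta-v = 2952 * 0.977244 = 2884.8 m/s

2884.8


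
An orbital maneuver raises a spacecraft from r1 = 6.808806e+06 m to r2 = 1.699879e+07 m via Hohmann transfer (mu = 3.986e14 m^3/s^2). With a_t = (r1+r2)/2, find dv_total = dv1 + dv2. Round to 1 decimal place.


Step 1: Transfer semi-major axis a_t = (6.808806e+06 + 1.699879e+07) / 2 = 1.190380e+07 m
Step 2: v1 (circular at r1) = sqrt(mu/r1) = 7651.26 m/s
Step 3: v_t1 = sqrt(mu*(2/r1 - 1/a_t)) = 9143.22 m/s
Step 4: dv1 = |9143.22 - 7651.26| = 1491.96 m/s
Step 5: v2 (circular at r2) = 4842.39 m/s, v_t2 = 3662.29 m/s
Step 6: dv2 = |4842.39 - 3662.29| = 1180.1 m/s
Step 7: Total delta-v = 1491.96 + 1180.1 = 2672.1 m/s

2672.1


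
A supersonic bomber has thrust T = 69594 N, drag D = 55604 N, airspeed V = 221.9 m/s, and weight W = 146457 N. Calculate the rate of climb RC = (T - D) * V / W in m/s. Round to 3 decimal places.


Step 1: Excess thrust = T - D = 69594 - 55604 = 13990 N
Step 2: Excess power = 13990 * 221.9 = 3104381.0 W
Step 3: RC = 3104381.0 / 146457 = 21.197 m/s

21.197


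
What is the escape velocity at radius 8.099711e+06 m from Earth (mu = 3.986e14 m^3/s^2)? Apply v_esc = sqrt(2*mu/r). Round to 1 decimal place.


Step 1: 2*mu/r = 2 * 3.986e14 / 8.099711e+06 = 98423264.7313
Step 2: v_esc = sqrt(98423264.7313) = 9920.9 m/s

9920.9


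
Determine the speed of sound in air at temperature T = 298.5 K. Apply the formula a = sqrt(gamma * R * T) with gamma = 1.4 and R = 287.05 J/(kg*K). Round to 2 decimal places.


Step 1: gamma * R * T = 1.4 * 287.05 * 298.5 = 119958.195
Step 2: a = sqrt(119958.195) = 346.35 m/s

346.35


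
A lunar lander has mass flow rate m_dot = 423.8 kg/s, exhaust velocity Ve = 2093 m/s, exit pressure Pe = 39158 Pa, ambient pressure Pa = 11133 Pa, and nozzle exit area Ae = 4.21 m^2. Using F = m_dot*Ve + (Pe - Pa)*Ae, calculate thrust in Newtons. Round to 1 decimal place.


Step 1: Momentum thrust = m_dot * Ve = 423.8 * 2093 = 887013.4 N
Step 2: Pressure thrust = (Pe - Pa) * Ae = (39158 - 11133) * 4.21 = 117985.25 N
Step 3: Total thrust F = 887013.4 + 117985.25 = 1004998.7 N

1004998.7


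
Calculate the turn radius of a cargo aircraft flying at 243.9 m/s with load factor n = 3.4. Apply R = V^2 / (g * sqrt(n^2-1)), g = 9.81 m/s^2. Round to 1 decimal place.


Step 1: V^2 = 243.9^2 = 59487.21
Step 2: n^2 - 1 = 3.4^2 - 1 = 10.56
Step 3: sqrt(10.56) = 3.249615
Step 4: R = 59487.21 / (9.81 * 3.249615) = 1866.0 m

1866.0


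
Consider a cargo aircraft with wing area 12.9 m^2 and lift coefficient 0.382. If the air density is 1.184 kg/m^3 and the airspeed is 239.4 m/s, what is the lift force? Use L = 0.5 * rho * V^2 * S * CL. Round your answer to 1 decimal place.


Step 1: Calculate dynamic pressure q = 0.5 * 1.184 * 239.4^2 = 0.5 * 1.184 * 57312.36 = 33928.9171 Pa
Step 2: Multiply by wing area and lift coefficient: L = 33928.9171 * 12.9 * 0.382
Step 3: L = 437683.0308 * 0.382 = 167194.9 N

167194.9


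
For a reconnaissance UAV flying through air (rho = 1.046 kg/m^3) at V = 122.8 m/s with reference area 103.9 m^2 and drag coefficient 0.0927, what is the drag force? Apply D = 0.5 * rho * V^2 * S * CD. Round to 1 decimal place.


Step 1: Dynamic pressure q = 0.5 * 1.046 * 122.8^2 = 7886.7563 Pa
Step 2: Drag D = q * S * CD = 7886.7563 * 103.9 * 0.0927
Step 3: D = 75961.5 N

75961.5


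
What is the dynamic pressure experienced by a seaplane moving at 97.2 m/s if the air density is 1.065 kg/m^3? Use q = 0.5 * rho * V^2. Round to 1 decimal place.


Step 1: V^2 = 97.2^2 = 9447.84
Step 2: q = 0.5 * 1.065 * 9447.84
Step 3: q = 5031.0 Pa

5031.0


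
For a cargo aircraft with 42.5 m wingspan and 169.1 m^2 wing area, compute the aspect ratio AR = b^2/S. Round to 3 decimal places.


Step 1: b^2 = 42.5^2 = 1806.25
Step 2: AR = 1806.25 / 169.1 = 10.682

10.682


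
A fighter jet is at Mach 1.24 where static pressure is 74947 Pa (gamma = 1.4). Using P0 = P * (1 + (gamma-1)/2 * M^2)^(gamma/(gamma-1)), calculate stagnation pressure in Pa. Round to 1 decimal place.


Step 1: (gamma-1)/2 * M^2 = 0.2 * 1.5376 = 0.30752
Step 2: 1 + 0.30752 = 1.30752
Step 3: Exponent gamma/(gamma-1) = 3.5
Step 4: P0 = 74947 * 1.30752^3.5 = 191568.2 Pa

191568.2


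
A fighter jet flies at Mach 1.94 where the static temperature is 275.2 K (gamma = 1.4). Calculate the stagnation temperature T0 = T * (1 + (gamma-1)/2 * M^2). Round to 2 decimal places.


Step 1: (gamma-1)/2 = 0.2
Step 2: M^2 = 3.7636
Step 3: 1 + 0.2 * 3.7636 = 1.75272
Step 4: T0 = 275.2 * 1.75272 = 482.35 K

482.35


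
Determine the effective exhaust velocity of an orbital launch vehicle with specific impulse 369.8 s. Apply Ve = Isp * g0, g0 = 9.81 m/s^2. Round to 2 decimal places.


Step 1: Ve = Isp * g0 = 369.8 * 9.81
Step 2: Ve = 3627.74 m/s

3627.74


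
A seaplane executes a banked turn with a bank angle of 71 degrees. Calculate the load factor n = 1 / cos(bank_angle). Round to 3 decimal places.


Step 1: Convert 71 degrees to radians = 1.239184
Step 2: cos(71 deg) = 0.325568
Step 3: n = 1 / 0.325568 = 3.072

3.072


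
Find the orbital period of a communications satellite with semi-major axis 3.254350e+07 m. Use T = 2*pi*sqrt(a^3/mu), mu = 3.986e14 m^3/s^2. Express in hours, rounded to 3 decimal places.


Step 1: a^3 / mu = 3.446615e+22 / 3.986e14 = 8.646801e+07
Step 2: sqrt(8.646801e+07) = 9298.8179 s
Step 3: T = 2*pi * 9298.8179 = 58426.2 s
Step 4: T in hours = 58426.2 / 3600 = 16.229 hours

16.229


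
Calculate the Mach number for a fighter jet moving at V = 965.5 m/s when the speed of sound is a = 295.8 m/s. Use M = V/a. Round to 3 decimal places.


Step 1: M = V / a = 965.5 / 295.8
Step 2: M = 3.264

3.264


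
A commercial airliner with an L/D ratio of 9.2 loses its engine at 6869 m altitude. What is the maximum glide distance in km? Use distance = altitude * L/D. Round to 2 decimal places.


Step 1: Glide distance = altitude * L/D = 6869 * 9.2 = 63194.8 m
Step 2: Convert to km: 63194.8 / 1000 = 63.19 km

63.19


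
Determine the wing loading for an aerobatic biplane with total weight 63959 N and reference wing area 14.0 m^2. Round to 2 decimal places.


Step 1: Wing loading = W / S = 63959 / 14.0
Step 2: Wing loading = 4568.50 N/m^2

4568.50


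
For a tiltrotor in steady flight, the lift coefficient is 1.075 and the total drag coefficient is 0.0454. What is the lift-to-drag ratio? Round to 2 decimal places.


Step 1: L/D = CL / CD = 1.075 / 0.0454
Step 2: L/D = 23.68

23.68


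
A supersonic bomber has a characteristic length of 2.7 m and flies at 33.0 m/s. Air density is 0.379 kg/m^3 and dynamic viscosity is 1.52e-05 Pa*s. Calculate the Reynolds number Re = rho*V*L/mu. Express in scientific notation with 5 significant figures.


Step 1: Numerator = rho * V * L = 0.379 * 33.0 * 2.7 = 33.7689
Step 2: Re = 33.7689 / 1.52e-05
Step 3: Re = 2.2216e+06

2.2216e+06


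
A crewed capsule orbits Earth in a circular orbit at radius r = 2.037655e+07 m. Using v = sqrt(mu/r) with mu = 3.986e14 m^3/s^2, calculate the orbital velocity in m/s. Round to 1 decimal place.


Step 1: mu / r = 3.986e14 / 2.037655e+07 = 19561702.0546
Step 2: v = sqrt(19561702.0546) = 4422.9 m/s

4422.9


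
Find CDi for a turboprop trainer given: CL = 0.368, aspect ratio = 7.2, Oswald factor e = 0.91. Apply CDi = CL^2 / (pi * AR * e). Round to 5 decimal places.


Step 1: CL^2 = 0.368^2 = 0.135424
Step 2: pi * AR * e = 3.14159 * 7.2 * 0.91 = 20.583715
Step 3: CDi = 0.135424 / 20.583715 = 0.00658

0.00658


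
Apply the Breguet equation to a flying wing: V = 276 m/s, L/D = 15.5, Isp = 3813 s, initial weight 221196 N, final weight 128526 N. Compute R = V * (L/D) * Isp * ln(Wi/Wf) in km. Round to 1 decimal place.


Step 1: Coefficient = V * (L/D) * Isp = 276 * 15.5 * 3813 = 16312014.0 m
Step 2: Wi/Wf = 221196 / 128526 = 1.721021
Step 3: ln(1.721021) = 0.542918
Step 4: R = 16312014.0 * 0.542918 = 8856085.5 m = 8856.1 km

8856.1


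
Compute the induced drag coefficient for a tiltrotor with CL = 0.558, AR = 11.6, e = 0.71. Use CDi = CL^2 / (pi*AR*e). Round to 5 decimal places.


Step 1: CL^2 = 0.558^2 = 0.311364
Step 2: pi * AR * e = 3.14159 * 11.6 * 0.71 = 25.874157
Step 3: CDi = 0.311364 / 25.874157 = 0.01203

0.01203


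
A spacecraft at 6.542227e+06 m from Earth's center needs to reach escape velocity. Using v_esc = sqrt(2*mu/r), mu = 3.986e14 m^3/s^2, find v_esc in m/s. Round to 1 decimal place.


Step 1: 2*mu/r = 2 * 3.986e14 / 6.542227e+06 = 121854530.575
Step 2: v_esc = sqrt(121854530.575) = 11038.8 m/s

11038.8


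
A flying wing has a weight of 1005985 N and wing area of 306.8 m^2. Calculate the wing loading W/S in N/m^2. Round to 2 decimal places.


Step 1: Wing loading = W / S = 1005985 / 306.8
Step 2: Wing loading = 3278.96 N/m^2

3278.96


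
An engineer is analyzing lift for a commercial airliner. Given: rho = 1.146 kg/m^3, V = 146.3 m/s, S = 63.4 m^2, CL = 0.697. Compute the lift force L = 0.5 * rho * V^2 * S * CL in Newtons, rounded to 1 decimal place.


Step 1: Calculate dynamic pressure q = 0.5 * 1.146 * 146.3^2 = 0.5 * 1.146 * 21403.69 = 12264.3144 Pa
Step 2: Multiply by wing area and lift coefficient: L = 12264.3144 * 63.4 * 0.697
Step 3: L = 777557.5311 * 0.697 = 541957.6 N

541957.6


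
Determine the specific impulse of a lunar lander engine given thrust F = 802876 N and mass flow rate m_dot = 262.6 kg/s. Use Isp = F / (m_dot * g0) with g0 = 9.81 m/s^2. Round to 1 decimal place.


Step 1: m_dot * g0 = 262.6 * 9.81 = 2576.11
Step 2: Isp = 802876 / 2576.11 = 311.7 s

311.7


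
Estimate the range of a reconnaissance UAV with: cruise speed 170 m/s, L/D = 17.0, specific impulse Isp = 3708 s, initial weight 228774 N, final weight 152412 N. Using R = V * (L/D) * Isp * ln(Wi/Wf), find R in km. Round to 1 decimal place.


Step 1: Coefficient = V * (L/D) * Isp = 170 * 17.0 * 3708 = 10716120.0 m
Step 2: Wi/Wf = 228774 / 152412 = 1.501024
Step 3: ln(1.501024) = 0.406147
Step 4: R = 10716120.0 * 0.406147 = 4352322.5 m = 4352.3 km

4352.3


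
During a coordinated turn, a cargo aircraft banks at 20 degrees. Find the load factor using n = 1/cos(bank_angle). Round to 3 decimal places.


Step 1: Convert 20 degrees to radians = 0.349066
Step 2: cos(20 deg) = 0.939693
Step 3: n = 1 / 0.939693 = 1.064

1.064


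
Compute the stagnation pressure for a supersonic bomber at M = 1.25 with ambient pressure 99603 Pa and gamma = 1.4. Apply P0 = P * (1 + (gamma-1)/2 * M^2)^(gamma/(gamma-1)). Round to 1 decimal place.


Step 1: (gamma-1)/2 * M^2 = 0.2 * 1.5625 = 0.3125
Step 2: 1 + 0.3125 = 1.3125
Step 3: Exponent gamma/(gamma-1) = 3.5
Step 4: P0 = 99603 * 1.3125^3.5 = 258000.2 Pa

258000.2


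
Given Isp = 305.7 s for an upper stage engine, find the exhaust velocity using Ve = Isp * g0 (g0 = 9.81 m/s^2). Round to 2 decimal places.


Step 1: Ve = Isp * g0 = 305.7 * 9.81
Step 2: Ve = 2998.92 m/s

2998.92


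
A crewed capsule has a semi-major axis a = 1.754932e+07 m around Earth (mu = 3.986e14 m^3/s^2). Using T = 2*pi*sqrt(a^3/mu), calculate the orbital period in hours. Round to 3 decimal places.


Step 1: a^3 / mu = 5.404816e+21 / 3.986e14 = 1.355950e+07
Step 2: sqrt(1.355950e+07) = 3682.3223 s
Step 3: T = 2*pi * 3682.3223 = 23136.71 s
Step 4: T in hours = 23136.71 / 3600 = 6.427 hours

6.427


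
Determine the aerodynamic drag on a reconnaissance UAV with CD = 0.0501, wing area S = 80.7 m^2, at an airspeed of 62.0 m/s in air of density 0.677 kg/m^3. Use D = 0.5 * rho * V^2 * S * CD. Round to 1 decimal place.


Step 1: Dynamic pressure q = 0.5 * 0.677 * 62.0^2 = 1301.194 Pa
Step 2: Drag D = q * S * CD = 1301.194 * 80.7 * 0.0501
Step 3: D = 5260.8 N

5260.8


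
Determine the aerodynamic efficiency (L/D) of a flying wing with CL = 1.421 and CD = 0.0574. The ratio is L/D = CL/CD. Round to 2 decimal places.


Step 1: L/D = CL / CD = 1.421 / 0.0574
Step 2: L/D = 24.76

24.76


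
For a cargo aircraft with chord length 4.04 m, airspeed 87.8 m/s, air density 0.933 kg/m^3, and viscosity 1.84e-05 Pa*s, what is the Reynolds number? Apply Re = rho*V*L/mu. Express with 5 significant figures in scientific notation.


Step 1: Numerator = rho * V * L = 0.933 * 87.8 * 4.04 = 330.946296
Step 2: Re = 330.946296 / 1.84e-05
Step 3: Re = 1.7986e+07

1.7986e+07


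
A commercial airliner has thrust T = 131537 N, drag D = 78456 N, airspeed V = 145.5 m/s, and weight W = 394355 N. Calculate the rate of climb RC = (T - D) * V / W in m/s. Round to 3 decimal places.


Step 1: Excess thrust = T - D = 131537 - 78456 = 53081 N
Step 2: Excess power = 53081 * 145.5 = 7723285.5 W
Step 3: RC = 7723285.5 / 394355 = 19.585 m/s

19.585


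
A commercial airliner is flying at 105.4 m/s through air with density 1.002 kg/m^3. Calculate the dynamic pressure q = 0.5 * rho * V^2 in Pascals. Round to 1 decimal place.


Step 1: V^2 = 105.4^2 = 11109.16
Step 2: q = 0.5 * 1.002 * 11109.16
Step 3: q = 5565.7 Pa

5565.7


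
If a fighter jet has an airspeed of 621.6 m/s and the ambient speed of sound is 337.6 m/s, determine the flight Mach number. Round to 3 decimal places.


Step 1: M = V / a = 621.6 / 337.6
Step 2: M = 1.841

1.841


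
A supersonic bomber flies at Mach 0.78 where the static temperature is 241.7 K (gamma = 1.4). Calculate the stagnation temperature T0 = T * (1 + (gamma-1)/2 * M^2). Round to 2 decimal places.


Step 1: (gamma-1)/2 = 0.2
Step 2: M^2 = 0.6084
Step 3: 1 + 0.2 * 0.6084 = 1.12168
Step 4: T0 = 241.7 * 1.12168 = 271.11 K

271.11


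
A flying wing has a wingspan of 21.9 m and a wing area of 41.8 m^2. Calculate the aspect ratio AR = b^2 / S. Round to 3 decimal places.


Step 1: b^2 = 21.9^2 = 479.61
Step 2: AR = 479.61 / 41.8 = 11.474

11.474


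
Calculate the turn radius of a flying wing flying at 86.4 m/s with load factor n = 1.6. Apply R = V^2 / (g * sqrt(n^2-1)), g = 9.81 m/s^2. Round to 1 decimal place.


Step 1: V^2 = 86.4^2 = 7464.96
Step 2: n^2 - 1 = 1.6^2 - 1 = 1.56
Step 3: sqrt(1.56) = 1.249
Step 4: R = 7464.96 / (9.81 * 1.249) = 609.3 m

609.3


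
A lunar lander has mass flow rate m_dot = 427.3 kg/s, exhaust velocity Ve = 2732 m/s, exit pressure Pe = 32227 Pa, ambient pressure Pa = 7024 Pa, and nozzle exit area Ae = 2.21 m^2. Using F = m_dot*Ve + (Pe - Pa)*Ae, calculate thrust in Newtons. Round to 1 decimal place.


Step 1: Momentum thrust = m_dot * Ve = 427.3 * 2732 = 1167383.6 N
Step 2: Pressure thrust = (Pe - Pa) * Ae = (32227 - 7024) * 2.21 = 55698.63 N
Step 3: Total thrust F = 1167383.6 + 55698.63 = 1223082.2 N

1223082.2


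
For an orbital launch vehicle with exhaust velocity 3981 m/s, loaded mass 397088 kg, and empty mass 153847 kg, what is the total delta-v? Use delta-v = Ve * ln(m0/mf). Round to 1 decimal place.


Step 1: Mass ratio m0/mf = 397088 / 153847 = 2.581058
Step 2: ln(2.581058) = 0.948199
Step 3: delta-v = 3981 * 0.948199 = 3774.8 m/s

3774.8


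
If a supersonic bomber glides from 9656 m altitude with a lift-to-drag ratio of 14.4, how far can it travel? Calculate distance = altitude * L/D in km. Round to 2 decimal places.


Step 1: Glide distance = altitude * L/D = 9656 * 14.4 = 139046.4 m
Step 2: Convert to km: 139046.4 / 1000 = 139.05 km

139.05


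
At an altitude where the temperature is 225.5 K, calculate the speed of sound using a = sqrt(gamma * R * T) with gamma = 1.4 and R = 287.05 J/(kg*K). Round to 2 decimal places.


Step 1: gamma * R * T = 1.4 * 287.05 * 225.5 = 90621.685
Step 2: a = sqrt(90621.685) = 301.03 m/s

301.03


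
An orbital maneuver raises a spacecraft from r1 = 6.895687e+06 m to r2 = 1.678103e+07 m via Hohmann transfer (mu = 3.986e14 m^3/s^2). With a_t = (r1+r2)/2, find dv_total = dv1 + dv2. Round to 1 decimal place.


Step 1: Transfer semi-major axis a_t = (6.895687e+06 + 1.678103e+07) / 2 = 1.183836e+07 m
Step 2: v1 (circular at r1) = sqrt(mu/r1) = 7602.91 m/s
Step 3: v_t1 = sqrt(mu*(2/r1 - 1/a_t)) = 9051.98 m/s
Step 4: dv1 = |9051.98 - 7602.91| = 1449.07 m/s
Step 5: v2 (circular at r2) = 4873.71 m/s, v_t2 = 3719.65 m/s
Step 6: dv2 = |4873.71 - 3719.65| = 1154.05 m/s
Step 7: Total delta-v = 1449.07 + 1154.05 = 2603.1 m/s

2603.1


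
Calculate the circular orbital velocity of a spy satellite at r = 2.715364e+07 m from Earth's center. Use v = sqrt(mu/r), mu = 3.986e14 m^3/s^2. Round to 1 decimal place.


Step 1: mu / r = 3.986e14 / 2.715364e+07 = 14679431.5606
Step 2: v = sqrt(14679431.5606) = 3831.4 m/s

3831.4


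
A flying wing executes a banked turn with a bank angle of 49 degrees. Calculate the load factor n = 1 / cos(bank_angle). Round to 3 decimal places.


Step 1: Convert 49 degrees to radians = 0.855211
Step 2: cos(49 deg) = 0.656059
Step 3: n = 1 / 0.656059 = 1.524

1.524


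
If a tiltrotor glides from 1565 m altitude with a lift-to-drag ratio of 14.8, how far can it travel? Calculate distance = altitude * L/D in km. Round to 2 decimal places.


Step 1: Glide distance = altitude * L/D = 1565 * 14.8 = 23162.0 m
Step 2: Convert to km: 23162.0 / 1000 = 23.16 km

23.16


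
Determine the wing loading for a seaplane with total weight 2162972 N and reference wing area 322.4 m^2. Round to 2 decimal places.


Step 1: Wing loading = W / S = 2162972 / 322.4
Step 2: Wing loading = 6708.97 N/m^2

6708.97


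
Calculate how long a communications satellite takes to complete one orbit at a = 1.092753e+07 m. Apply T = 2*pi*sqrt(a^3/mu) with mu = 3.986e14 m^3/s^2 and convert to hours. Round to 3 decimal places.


Step 1: a^3 / mu = 1.304866e+21 / 3.986e14 = 3.273623e+06
Step 2: sqrt(3.273623e+06) = 1809.3158 s
Step 3: T = 2*pi * 1809.3158 = 11368.27 s
Step 4: T in hours = 11368.27 / 3600 = 3.158 hours

3.158


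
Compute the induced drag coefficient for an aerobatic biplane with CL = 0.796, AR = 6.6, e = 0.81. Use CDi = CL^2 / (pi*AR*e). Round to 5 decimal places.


Step 1: CL^2 = 0.796^2 = 0.633616
Step 2: pi * AR * e = 3.14159 * 6.6 * 0.81 = 16.794954
Step 3: CDi = 0.633616 / 16.794954 = 0.03773

0.03773


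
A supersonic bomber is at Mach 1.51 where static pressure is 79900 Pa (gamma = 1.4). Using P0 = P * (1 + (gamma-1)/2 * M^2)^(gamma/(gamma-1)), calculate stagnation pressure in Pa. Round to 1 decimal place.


Step 1: (gamma-1)/2 * M^2 = 0.2 * 2.2801 = 0.45602
Step 2: 1 + 0.45602 = 1.45602
Step 3: Exponent gamma/(gamma-1) = 3.5
Step 4: P0 = 79900 * 1.45602^3.5 = 297599.7 Pa

297599.7


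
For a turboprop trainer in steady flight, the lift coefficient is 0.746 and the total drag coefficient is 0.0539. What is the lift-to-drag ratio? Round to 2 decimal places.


Step 1: L/D = CL / CD = 0.746 / 0.0539
Step 2: L/D = 13.84

13.84


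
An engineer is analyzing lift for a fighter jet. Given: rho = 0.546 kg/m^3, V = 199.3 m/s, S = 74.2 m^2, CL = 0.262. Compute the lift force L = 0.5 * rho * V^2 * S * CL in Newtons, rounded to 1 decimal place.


Step 1: Calculate dynamic pressure q = 0.5 * 0.546 * 199.3^2 = 0.5 * 0.546 * 39720.49 = 10843.6938 Pa
Step 2: Multiply by wing area and lift coefficient: L = 10843.6938 * 74.2 * 0.262
Step 3: L = 804602.0777 * 0.262 = 210805.7 N

210805.7


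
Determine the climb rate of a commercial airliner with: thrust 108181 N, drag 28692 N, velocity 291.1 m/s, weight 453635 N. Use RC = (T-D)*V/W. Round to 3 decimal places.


Step 1: Excess thrust = T - D = 108181 - 28692 = 79489 N
Step 2: Excess power = 79489 * 291.1 = 23139247.9 W
Step 3: RC = 23139247.9 / 453635 = 51.009 m/s

51.009


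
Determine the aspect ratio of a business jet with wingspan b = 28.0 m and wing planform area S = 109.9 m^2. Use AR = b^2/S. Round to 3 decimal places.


Step 1: b^2 = 28.0^2 = 784.0
Step 2: AR = 784.0 / 109.9 = 7.134

7.134


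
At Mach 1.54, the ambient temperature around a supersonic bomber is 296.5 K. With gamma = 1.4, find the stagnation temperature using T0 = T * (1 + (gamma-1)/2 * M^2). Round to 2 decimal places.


Step 1: (gamma-1)/2 = 0.2
Step 2: M^2 = 2.3716
Step 3: 1 + 0.2 * 2.3716 = 1.47432
Step 4: T0 = 296.5 * 1.47432 = 437.14 K

437.14


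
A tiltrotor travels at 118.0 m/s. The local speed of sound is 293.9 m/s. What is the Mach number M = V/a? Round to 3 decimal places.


Step 1: M = V / a = 118.0 / 293.9
Step 2: M = 0.401

0.401


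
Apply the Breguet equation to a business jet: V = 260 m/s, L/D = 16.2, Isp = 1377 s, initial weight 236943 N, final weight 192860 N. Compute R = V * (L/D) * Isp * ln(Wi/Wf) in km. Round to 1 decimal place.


Step 1: Coefficient = V * (L/D) * Isp = 260 * 16.2 * 1377 = 5799924.0 m
Step 2: Wi/Wf = 236943 / 192860 = 1.228575
Step 3: ln(1.228575) = 0.205855
Step 4: R = 5799924.0 * 0.205855 = 1193943.8 m = 1193.9 km

1193.9


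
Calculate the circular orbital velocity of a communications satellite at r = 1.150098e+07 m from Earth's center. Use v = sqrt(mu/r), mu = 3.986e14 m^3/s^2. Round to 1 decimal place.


Step 1: mu / r = 3.986e14 / 1.150098e+07 = 34657916.108
Step 2: v = sqrt(34657916.108) = 5887.1 m/s

5887.1


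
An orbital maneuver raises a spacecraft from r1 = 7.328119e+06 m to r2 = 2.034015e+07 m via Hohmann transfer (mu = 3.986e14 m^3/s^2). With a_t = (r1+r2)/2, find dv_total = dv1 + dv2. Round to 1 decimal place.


Step 1: Transfer semi-major axis a_t = (7.328119e+06 + 2.034015e+07) / 2 = 1.383413e+07 m
Step 2: v1 (circular at r1) = sqrt(mu/r1) = 7375.18 m/s
Step 3: v_t1 = sqrt(mu*(2/r1 - 1/a_t)) = 8942.8 m/s
Step 4: dv1 = |8942.8 - 7375.18| = 1567.62 m/s
Step 5: v2 (circular at r2) = 4426.82 m/s, v_t2 = 3221.9 m/s
Step 6: dv2 = |4426.82 - 3221.9| = 1204.92 m/s
Step 7: Total delta-v = 1567.62 + 1204.92 = 2772.5 m/s

2772.5


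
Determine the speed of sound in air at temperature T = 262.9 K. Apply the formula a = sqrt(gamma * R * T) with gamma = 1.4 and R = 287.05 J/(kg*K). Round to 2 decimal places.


Step 1: gamma * R * T = 1.4 * 287.05 * 262.9 = 105651.623
Step 2: a = sqrt(105651.623) = 325.04 m/s

325.04


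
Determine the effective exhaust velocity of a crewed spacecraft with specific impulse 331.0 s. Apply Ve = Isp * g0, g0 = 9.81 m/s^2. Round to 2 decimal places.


Step 1: Ve = Isp * g0 = 331.0 * 9.81
Step 2: Ve = 3247.11 m/s

3247.11


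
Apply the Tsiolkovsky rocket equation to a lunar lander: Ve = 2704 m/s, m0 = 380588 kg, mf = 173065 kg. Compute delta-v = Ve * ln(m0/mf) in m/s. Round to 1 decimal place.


Step 1: Mass ratio m0/mf = 380588 / 173065 = 2.199104
Step 2: ln(2.199104) = 0.78805
Step 3: delta-v = 2704 * 0.78805 = 2130.9 m/s

2130.9


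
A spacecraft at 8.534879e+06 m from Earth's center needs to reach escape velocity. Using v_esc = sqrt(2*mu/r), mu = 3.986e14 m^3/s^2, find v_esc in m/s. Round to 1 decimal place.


Step 1: 2*mu/r = 2 * 3.986e14 / 8.534879e+06 = 93404956.2976
Step 2: v_esc = sqrt(93404956.2976) = 9664.6 m/s

9664.6


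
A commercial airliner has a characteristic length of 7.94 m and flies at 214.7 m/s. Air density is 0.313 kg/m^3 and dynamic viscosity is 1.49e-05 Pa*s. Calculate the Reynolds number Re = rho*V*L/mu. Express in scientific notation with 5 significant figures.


Step 1: Numerator = rho * V * L = 0.313 * 214.7 * 7.94 = 533.576734
Step 2: Re = 533.576734 / 1.49e-05
Step 3: Re = 3.5811e+07

3.5811e+07


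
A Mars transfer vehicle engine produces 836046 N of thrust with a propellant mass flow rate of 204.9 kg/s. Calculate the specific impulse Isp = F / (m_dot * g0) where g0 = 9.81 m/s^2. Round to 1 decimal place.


Step 1: m_dot * g0 = 204.9 * 9.81 = 2010.07
Step 2: Isp = 836046 / 2010.07 = 415.9 s

415.9


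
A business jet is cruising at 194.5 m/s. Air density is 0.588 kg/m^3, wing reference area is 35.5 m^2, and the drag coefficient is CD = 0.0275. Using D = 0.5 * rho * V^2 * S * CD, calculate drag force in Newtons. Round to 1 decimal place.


Step 1: Dynamic pressure q = 0.5 * 0.588 * 194.5^2 = 11122.0935 Pa
Step 2: Drag D = q * S * CD = 11122.0935 * 35.5 * 0.0275
Step 3: D = 10857.9 N

10857.9


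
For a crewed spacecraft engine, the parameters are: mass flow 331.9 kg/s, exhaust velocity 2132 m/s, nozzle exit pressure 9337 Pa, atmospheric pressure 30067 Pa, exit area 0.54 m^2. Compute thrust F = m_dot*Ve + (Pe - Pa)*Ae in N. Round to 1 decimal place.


Step 1: Momentum thrust = m_dot * Ve = 331.9 * 2132 = 707610.8 N
Step 2: Pressure thrust = (Pe - Pa) * Ae = (9337 - 30067) * 0.54 = -11194.20 N
Step 3: Total thrust F = 707610.8 + -11194.20 = 696416.6 N

696416.6


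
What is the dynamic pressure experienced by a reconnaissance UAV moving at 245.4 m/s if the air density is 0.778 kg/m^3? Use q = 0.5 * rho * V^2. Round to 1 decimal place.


Step 1: V^2 = 245.4^2 = 60221.16
Step 2: q = 0.5 * 0.778 * 60221.16
Step 3: q = 23426.0 Pa

23426.0


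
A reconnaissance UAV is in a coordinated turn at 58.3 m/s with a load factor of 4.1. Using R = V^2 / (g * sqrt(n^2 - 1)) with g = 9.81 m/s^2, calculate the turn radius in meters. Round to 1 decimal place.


Step 1: V^2 = 58.3^2 = 3398.89
Step 2: n^2 - 1 = 4.1^2 - 1 = 15.81
Step 3: sqrt(15.81) = 3.976179
Step 4: R = 3398.89 / (9.81 * 3.976179) = 87.1 m

87.1


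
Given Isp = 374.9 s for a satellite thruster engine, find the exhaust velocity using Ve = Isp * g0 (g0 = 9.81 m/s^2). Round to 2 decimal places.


Step 1: Ve = Isp * g0 = 374.9 * 9.81
Step 2: Ve = 3677.77 m/s

3677.77


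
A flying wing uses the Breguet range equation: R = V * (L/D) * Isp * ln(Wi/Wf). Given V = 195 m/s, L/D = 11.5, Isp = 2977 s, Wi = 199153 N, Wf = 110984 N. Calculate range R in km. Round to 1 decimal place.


Step 1: Coefficient = V * (L/D) * Isp = 195 * 11.5 * 2977 = 6675922.5 m
Step 2: Wi/Wf = 199153 / 110984 = 1.79443
Step 3: ln(1.79443) = 0.584687
Step 4: R = 6675922.5 * 0.584687 = 3903327.3 m = 3903.3 km

3903.3


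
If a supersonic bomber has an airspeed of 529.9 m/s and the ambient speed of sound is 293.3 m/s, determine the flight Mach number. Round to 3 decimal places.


Step 1: M = V / a = 529.9 / 293.3
Step 2: M = 1.807

1.807


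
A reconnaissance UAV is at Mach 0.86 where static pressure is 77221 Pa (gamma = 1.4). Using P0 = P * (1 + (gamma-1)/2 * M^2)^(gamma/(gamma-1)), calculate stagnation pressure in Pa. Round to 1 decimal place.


Step 1: (gamma-1)/2 * M^2 = 0.2 * 0.7396 = 0.14792
Step 2: 1 + 0.14792 = 1.14792
Step 3: Exponent gamma/(gamma-1) = 3.5
Step 4: P0 = 77221 * 1.14792^3.5 = 125148.6 Pa

125148.6


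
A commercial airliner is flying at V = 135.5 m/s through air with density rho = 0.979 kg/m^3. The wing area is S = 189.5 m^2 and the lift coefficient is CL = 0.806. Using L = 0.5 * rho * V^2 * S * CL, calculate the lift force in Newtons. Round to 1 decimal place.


Step 1: Calculate dynamic pressure q = 0.5 * 0.979 * 135.5^2 = 0.5 * 0.979 * 18360.25 = 8987.3424 Pa
Step 2: Multiply by wing area and lift coefficient: L = 8987.3424 * 189.5 * 0.806
Step 3: L = 1703101.3801 * 0.806 = 1372699.7 N

1372699.7


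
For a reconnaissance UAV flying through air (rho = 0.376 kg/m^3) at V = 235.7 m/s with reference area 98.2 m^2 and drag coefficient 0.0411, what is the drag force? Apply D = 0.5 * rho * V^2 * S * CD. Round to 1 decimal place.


Step 1: Dynamic pressure q = 0.5 * 0.376 * 235.7^2 = 10444.2441 Pa
Step 2: Drag D = q * S * CD = 10444.2441 * 98.2 * 0.0411
Step 3: D = 42153.2 N

42153.2


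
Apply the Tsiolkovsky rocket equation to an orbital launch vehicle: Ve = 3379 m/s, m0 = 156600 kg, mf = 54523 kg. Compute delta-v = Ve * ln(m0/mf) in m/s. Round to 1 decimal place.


Step 1: Mass ratio m0/mf = 156600 / 54523 = 2.872182
Step 2: ln(2.872182) = 1.055072
Step 3: delta-v = 3379 * 1.055072 = 3565.1 m/s

3565.1


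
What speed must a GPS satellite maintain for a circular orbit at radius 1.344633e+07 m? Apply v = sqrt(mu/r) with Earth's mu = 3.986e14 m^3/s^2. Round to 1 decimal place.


Step 1: mu / r = 3.986e14 / 1.344633e+07 = 29643776.4059
Step 2: v = sqrt(29643776.4059) = 5444.6 m/s

5444.6


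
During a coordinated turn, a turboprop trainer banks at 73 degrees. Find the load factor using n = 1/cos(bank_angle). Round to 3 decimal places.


Step 1: Convert 73 degrees to radians = 1.27409
Step 2: cos(73 deg) = 0.292372
Step 3: n = 1 / 0.292372 = 3.420

3.420


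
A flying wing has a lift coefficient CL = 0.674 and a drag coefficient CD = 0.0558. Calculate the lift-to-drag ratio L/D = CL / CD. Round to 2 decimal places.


Step 1: L/D = CL / CD = 0.674 / 0.0558
Step 2: L/D = 12.08

12.08


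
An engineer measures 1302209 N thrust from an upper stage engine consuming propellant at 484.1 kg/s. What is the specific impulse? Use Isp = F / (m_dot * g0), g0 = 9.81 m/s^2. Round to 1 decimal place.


Step 1: m_dot * g0 = 484.1 * 9.81 = 4749.02
Step 2: Isp = 1302209 / 4749.02 = 274.2 s

274.2


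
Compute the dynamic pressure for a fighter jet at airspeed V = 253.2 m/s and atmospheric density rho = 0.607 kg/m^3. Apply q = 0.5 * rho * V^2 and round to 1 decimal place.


Step 1: V^2 = 253.2^2 = 64110.24
Step 2: q = 0.5 * 0.607 * 64110.24
Step 3: q = 19457.5 Pa

19457.5


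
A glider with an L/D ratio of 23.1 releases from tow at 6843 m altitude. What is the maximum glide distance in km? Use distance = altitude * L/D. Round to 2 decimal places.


Step 1: Glide distance = altitude * L/D = 6843 * 23.1 = 158073.3 m
Step 2: Convert to km: 158073.3 / 1000 = 158.07 km

158.07


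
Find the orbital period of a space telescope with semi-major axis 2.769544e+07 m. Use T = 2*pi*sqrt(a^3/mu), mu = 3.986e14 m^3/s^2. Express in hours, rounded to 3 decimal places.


Step 1: a^3 / mu = 2.124344e+22 / 3.986e14 = 5.329513e+07
Step 2: sqrt(5.329513e+07) = 7300.3513 s
Step 3: T = 2*pi * 7300.3513 = 45869.46 s
Step 4: T in hours = 45869.46 / 3600 = 12.742 hours

12.742


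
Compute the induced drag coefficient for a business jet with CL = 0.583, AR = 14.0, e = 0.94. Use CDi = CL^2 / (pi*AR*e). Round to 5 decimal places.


Step 1: CL^2 = 0.583^2 = 0.339889
Step 2: pi * AR * e = 3.14159 * 14.0 * 0.94 = 41.343359
Step 3: CDi = 0.339889 / 41.343359 = 0.00822

0.00822


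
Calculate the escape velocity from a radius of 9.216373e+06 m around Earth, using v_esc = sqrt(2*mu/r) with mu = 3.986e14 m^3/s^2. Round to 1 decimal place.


Step 1: 2*mu/r = 2 * 3.986e14 / 9.216373e+06 = 86498235.2602
Step 2: v_esc = sqrt(86498235.2602) = 9300.4 m/s

9300.4


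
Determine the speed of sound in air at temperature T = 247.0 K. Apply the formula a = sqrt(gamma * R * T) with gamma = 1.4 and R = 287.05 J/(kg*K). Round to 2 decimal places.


Step 1: gamma * R * T = 1.4 * 287.05 * 247.0 = 99261.89
Step 2: a = sqrt(99261.89) = 315.06 m/s

315.06


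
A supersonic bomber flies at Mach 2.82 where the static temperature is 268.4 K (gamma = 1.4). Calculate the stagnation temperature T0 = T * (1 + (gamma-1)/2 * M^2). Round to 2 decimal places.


Step 1: (gamma-1)/2 = 0.2
Step 2: M^2 = 7.9524
Step 3: 1 + 0.2 * 7.9524 = 2.59048
Step 4: T0 = 268.4 * 2.59048 = 695.28 K

695.28


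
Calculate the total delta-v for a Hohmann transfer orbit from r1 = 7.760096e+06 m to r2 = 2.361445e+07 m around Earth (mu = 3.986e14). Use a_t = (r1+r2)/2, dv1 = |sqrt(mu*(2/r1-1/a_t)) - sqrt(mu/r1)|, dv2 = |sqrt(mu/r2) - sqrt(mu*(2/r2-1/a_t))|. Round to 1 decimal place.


Step 1: Transfer semi-major axis a_t = (7.760096e+06 + 2.361445e+07) / 2 = 1.568727e+07 m
Step 2: v1 (circular at r1) = sqrt(mu/r1) = 7166.96 m/s
Step 3: v_t1 = sqrt(mu*(2/r1 - 1/a_t)) = 8793.27 m/s
Step 4: dv1 = |8793.27 - 7166.96| = 1626.31 m/s
Step 5: v2 (circular at r2) = 4108.47 m/s, v_t2 = 2889.61 m/s
Step 6: dv2 = |4108.47 - 2889.61| = 1218.85 m/s
Step 7: Total delta-v = 1626.31 + 1218.85 = 2845.2 m/s

2845.2


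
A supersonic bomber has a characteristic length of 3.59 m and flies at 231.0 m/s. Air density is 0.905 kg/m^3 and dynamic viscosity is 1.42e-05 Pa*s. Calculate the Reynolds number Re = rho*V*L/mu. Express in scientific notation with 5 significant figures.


Step 1: Numerator = rho * V * L = 0.905 * 231.0 * 3.59 = 750.50745
Step 2: Re = 750.50745 / 1.42e-05
Step 3: Re = 5.2853e+07

5.2853e+07


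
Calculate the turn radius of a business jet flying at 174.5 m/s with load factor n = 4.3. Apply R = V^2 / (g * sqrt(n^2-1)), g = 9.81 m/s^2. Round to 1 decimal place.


Step 1: V^2 = 174.5^2 = 30450.25
Step 2: n^2 - 1 = 4.3^2 - 1 = 17.49
Step 3: sqrt(17.49) = 4.182105
Step 4: R = 30450.25 / (9.81 * 4.182105) = 742.2 m

742.2


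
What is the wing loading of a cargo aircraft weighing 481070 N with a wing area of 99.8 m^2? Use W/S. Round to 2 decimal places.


Step 1: Wing loading = W / S = 481070 / 99.8
Step 2: Wing loading = 4820.34 N/m^2

4820.34


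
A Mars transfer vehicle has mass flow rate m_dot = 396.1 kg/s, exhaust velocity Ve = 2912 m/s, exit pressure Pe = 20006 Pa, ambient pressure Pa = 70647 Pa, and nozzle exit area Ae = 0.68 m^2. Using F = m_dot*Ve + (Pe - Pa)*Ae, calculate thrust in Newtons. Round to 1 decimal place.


Step 1: Momentum thrust = m_dot * Ve = 396.1 * 2912 = 1153443.2 N
Step 2: Pressure thrust = (Pe - Pa) * Ae = (20006 - 70647) * 0.68 = -34435.88 N
Step 3: Total thrust F = 1153443.2 + -34435.88 = 1119007.3 N

1119007.3


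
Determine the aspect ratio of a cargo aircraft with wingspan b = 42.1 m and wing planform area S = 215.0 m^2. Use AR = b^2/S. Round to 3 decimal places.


Step 1: b^2 = 42.1^2 = 1772.41
Step 2: AR = 1772.41 / 215.0 = 8.244

8.244


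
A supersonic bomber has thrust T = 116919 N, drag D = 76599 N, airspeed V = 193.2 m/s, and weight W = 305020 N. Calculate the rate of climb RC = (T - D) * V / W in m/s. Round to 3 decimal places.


Step 1: Excess thrust = T - D = 116919 - 76599 = 40320 N
Step 2: Excess power = 40320 * 193.2 = 7789824.0 W
Step 3: RC = 7789824.0 / 305020 = 25.539 m/s

25.539


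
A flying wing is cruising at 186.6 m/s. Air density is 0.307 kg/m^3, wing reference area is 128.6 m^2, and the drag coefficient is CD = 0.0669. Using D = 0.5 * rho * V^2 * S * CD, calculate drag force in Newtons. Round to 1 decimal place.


Step 1: Dynamic pressure q = 0.5 * 0.307 * 186.6^2 = 5344.8025 Pa
Step 2: Drag D = q * S * CD = 5344.8025 * 128.6 * 0.0669
Step 3: D = 45983.2 N

45983.2


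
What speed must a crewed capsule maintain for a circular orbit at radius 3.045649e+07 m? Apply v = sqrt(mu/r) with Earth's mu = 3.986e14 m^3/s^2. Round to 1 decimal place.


Step 1: mu / r = 3.986e14 / 3.045649e+07 = 13087522.5609
Step 2: v = sqrt(13087522.5609) = 3617.7 m/s

3617.7


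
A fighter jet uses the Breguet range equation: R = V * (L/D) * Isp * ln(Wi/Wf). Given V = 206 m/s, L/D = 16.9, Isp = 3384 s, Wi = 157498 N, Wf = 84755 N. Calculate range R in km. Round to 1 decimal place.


Step 1: Coefficient = V * (L/D) * Isp = 206 * 16.9 * 3384 = 11781057.6 m
Step 2: Wi/Wf = 157498 / 84755 = 1.858274
Step 3: ln(1.858274) = 0.619648
Step 4: R = 11781057.6 * 0.619648 = 7300109.0 m = 7300.1 km

7300.1


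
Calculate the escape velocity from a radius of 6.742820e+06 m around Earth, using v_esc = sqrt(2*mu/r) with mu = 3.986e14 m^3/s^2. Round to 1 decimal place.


Step 1: 2*mu/r = 2 * 3.986e14 / 6.742820e+06 = 118229464.8233
Step 2: v_esc = sqrt(118229464.8233) = 10873.3 m/s

10873.3


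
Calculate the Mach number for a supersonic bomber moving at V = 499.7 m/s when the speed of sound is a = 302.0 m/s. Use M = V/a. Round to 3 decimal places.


Step 1: M = V / a = 499.7 / 302.0
Step 2: M = 1.655

1.655


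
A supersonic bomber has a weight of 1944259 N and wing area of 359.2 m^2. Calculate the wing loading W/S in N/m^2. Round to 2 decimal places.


Step 1: Wing loading = W / S = 1944259 / 359.2
Step 2: Wing loading = 5412.75 N/m^2

5412.75


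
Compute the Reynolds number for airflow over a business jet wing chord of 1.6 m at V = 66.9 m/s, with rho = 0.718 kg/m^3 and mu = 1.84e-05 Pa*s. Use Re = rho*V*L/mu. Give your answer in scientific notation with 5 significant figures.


Step 1: Numerator = rho * V * L = 0.718 * 66.9 * 1.6 = 76.85472
Step 2: Re = 76.85472 / 1.84e-05
Step 3: Re = 4.1769e+06

4.1769e+06


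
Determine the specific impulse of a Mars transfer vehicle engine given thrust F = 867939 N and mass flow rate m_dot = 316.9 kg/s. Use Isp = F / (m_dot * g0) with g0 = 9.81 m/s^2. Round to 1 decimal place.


Step 1: m_dot * g0 = 316.9 * 9.81 = 3108.79
Step 2: Isp = 867939 / 3108.79 = 279.2 s

279.2


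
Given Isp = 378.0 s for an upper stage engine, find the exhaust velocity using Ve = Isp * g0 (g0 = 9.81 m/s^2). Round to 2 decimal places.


Step 1: Ve = Isp * g0 = 378.0 * 9.81
Step 2: Ve = 3708.18 m/s

3708.18


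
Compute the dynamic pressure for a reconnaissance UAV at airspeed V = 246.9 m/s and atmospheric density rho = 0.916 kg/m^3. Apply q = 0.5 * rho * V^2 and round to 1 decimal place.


Step 1: V^2 = 246.9^2 = 60959.61
Step 2: q = 0.5 * 0.916 * 60959.61
Step 3: q = 27919.5 Pa

27919.5


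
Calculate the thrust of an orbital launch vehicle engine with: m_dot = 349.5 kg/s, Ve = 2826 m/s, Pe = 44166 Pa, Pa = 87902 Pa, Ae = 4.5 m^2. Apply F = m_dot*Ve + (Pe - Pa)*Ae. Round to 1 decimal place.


Step 1: Momentum thrust = m_dot * Ve = 349.5 * 2826 = 987687.0 N
Step 2: Pressure thrust = (Pe - Pa) * Ae = (44166 - 87902) * 4.5 = -196812.0 N
Step 3: Total thrust F = 987687.0 + -196812.0 = 790875.0 N

790875.0


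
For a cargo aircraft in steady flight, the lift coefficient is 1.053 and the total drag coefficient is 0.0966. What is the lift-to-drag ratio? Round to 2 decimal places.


Step 1: L/D = CL / CD = 1.053 / 0.0966
Step 2: L/D = 10.90

10.90


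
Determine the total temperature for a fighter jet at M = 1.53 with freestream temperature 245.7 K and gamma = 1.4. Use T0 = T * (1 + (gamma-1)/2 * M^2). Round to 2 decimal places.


Step 1: (gamma-1)/2 = 0.2
Step 2: M^2 = 2.3409
Step 3: 1 + 0.2 * 2.3409 = 1.46818
Step 4: T0 = 245.7 * 1.46818 = 360.73 K

360.73


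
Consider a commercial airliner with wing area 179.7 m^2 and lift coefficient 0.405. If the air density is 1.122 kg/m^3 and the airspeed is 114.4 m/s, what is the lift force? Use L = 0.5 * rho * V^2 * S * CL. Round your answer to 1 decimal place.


Step 1: Calculate dynamic pressure q = 0.5 * 1.122 * 114.4^2 = 0.5 * 1.122 * 13087.36 = 7342.009 Pa
Step 2: Multiply by wing area and lift coefficient: L = 7342.009 * 179.7 * 0.405
Step 3: L = 1319359.0101 * 0.405 = 534340.4 N

534340.4


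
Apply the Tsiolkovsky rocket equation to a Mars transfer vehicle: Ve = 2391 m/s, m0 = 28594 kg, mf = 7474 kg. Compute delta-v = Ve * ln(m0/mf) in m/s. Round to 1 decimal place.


Step 1: Mass ratio m0/mf = 28594 / 7474 = 3.825796
Step 2: ln(3.825796) = 1.341767
Step 3: delta-v = 2391 * 1.341767 = 3208.2 m/s

3208.2


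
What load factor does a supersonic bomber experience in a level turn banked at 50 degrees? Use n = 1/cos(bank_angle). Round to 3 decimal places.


Step 1: Convert 50 degrees to radians = 0.872665
Step 2: cos(50 deg) = 0.642788
Step 3: n = 1 / 0.642788 = 1.556

1.556


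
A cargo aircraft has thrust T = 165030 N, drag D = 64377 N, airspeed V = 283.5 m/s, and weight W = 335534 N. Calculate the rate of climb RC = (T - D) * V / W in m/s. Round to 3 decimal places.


Step 1: Excess thrust = T - D = 165030 - 64377 = 100653 N
Step 2: Excess power = 100653 * 283.5 = 28535125.5 W
Step 3: RC = 28535125.5 / 335534 = 85.044 m/s

85.044


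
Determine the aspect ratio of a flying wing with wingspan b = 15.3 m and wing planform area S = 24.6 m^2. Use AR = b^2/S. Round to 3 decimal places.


Step 1: b^2 = 15.3^2 = 234.09
Step 2: AR = 234.09 / 24.6 = 9.516

9.516
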